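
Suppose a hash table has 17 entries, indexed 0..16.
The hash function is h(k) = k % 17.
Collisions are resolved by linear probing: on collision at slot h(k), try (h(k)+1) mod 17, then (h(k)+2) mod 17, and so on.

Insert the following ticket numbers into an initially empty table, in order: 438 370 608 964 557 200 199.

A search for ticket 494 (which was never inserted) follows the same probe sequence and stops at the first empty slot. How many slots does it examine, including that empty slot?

438: h=13 -> slot 13
370: h=13, probe 13,14 -> slot 14
608: h=13, probe 13,14,15 -> slot 15
964: h=12 -> slot 12
557: h=13, probe 13,14,15,16 -> slot 16
200: h=13, probe 13,14,15,16,0 -> slot 0
199: h=12, probe 12,13,14,15,16,0,1 -> slot 1
Table: [200, 199, _, _, _, _, _, _, _, _, _, _, 964, 438, 370, 608, 557]
Lookup 494: h=1, probe 1,2 → slot 2 empty, not found.

2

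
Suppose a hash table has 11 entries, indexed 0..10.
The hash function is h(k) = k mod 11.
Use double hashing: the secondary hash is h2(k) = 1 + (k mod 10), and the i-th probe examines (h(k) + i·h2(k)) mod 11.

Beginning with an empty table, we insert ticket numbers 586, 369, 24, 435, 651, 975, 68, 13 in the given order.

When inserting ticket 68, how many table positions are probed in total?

2

586 hashes to 3; slot 3 is free -> place at 3.
369 hashes to 6; slot 6 is free -> place at 6.
24 hashes to 2; slot 2 is free -> place at 2.
435 hashes to 6, h2=6; 6 taken -> place at 1.
651 hashes to 2, h2=2; 2 taken -> place at 4.
975 hashes to 7; slot 7 is free -> place at 7.
68 hashes to 2, h2=9; 2 taken -> place at 0.
13 hashes to 2, h2=4; 2,6 taken -> place at 10.
Table: [68, 435, 24, 586, 651, -, 369, 975, -, -, 13]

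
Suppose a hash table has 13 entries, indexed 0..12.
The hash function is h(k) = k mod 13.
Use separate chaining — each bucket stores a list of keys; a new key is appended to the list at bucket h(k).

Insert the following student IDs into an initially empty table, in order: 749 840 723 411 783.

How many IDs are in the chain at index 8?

749 → bucket 8
840 → bucket 8 (collision)
723 → bucket 8 (collision)
411 → bucket 8 (collision)
783 → bucket 3
Final buckets:
0: .
1: .
2: .
3: 783
4: .
5: .
6: .
7: .
8: 749 -> 840 -> 723 -> 411
9: .
10: .
11: .
12: .

4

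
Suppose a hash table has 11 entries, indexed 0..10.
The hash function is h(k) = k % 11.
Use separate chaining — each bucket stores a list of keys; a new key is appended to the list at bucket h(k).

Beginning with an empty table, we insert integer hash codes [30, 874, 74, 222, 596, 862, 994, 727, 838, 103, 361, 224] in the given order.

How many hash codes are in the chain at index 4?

4

30 -> bucket 8
874 -> bucket 5
74 -> bucket 8 (collision)
222 -> bucket 2
596 -> bucket 2 (collision)
862 -> bucket 4
994 -> bucket 4 (collision)
727 -> bucket 1
838 -> bucket 2 (collision)
103 -> bucket 4 (collision)
361 -> bucket 9
224 -> bucket 4 (collision)
Final buckets:
0: .
1: 727
2: 222 -> 596 -> 838
3: .
4: 862 -> 994 -> 103 -> 224
5: 874
6: .
7: .
8: 30 -> 74
9: 361
10: .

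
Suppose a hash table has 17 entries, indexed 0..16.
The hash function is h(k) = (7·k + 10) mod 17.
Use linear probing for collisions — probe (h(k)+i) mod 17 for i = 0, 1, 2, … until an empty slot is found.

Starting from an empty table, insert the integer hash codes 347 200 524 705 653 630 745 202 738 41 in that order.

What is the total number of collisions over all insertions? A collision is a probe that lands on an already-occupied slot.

347: h=8 -> slot 8
200: h=16 -> slot 16
524: h=6 -> slot 6
705: h=15 -> slot 15
653: h=8, probe 8,9 -> slot 9
630: h=0 -> slot 0
745: h=6, probe 6,7 -> slot 7
202: h=13 -> slot 13
738: h=8, probe 8,9,10 -> slot 10
41: h=8, probe 8,9,10,11 -> slot 11
Table: [630, —, —, —, —, —, 524, 745, 347, 653, 738, 41, —, 202, —, 705, 200]

7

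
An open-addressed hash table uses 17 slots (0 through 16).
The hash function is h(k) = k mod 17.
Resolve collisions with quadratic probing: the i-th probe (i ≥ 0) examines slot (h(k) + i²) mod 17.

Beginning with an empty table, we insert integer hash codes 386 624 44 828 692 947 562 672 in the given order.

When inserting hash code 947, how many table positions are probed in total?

5

Insert 386: h=12, slot 12 empty => index 12.
Insert 624: h=12, slot 12 occupied => index 13.
Insert 44: h=10, slot 10 empty => index 10.
Insert 828: h=12, slots 12,13 occupied => index 16.
Insert 692: h=12, slots 12,13,16 occupied => index 4.
Insert 947: h=12, slots 12,13,16,4 occupied => index 11.
Insert 562: h=1, slot 1 empty => index 1.
Insert 672: h=9, slot 9 empty => index 9.
Table: [_, 562, _, _, 692, _, _, _, _, 672, 44, 947, 386, 624, _, _, 828]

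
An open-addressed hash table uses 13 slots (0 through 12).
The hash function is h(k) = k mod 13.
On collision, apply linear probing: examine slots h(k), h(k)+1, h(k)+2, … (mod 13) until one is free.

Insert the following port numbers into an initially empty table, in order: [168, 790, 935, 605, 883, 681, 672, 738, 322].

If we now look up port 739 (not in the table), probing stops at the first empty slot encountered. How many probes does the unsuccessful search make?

6

168 hashes to 12; slot 12 is free → place at 12.
790 hashes to 10; slot 10 is free → place at 10.
935 hashes to 12; 12 taken → place at 0.
605 hashes to 7; slot 7 is free → place at 7.
883 hashes to 12; 12,0 taken → place at 1.
681 hashes to 5; slot 5 is free → place at 5.
672 hashes to 9; slot 9 is free → place at 9.
738 hashes to 10; 10 taken → place at 11.
322 hashes to 10; 10,11,12,0,1 taken → place at 2.
Table: [935, 883, 322, ∅, ∅, 681, ∅, 605, ∅, 672, 790, 738, 168]
Lookup 739: h=11, probe 11,12,0,1,2,3 → slot 3 empty, not found.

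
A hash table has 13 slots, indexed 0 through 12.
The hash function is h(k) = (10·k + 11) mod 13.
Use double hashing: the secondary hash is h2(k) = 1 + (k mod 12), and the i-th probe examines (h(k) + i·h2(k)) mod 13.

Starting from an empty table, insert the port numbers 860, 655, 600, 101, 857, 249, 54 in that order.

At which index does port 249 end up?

860: h=5 -> slot 5
655: h=9 -> slot 9
600: h=5, h2=1, probe 5,6 -> slot 6
101: h=7 -> slot 7
857: h=1 -> slot 1
249: h=5, h2=10, probe 5,2 -> slot 2
54: h=5, h2=7, probe 5,12 -> slot 12
Table: [-, 857, 249, -, -, 860, 600, 101, -, 655, -, -, 54]

2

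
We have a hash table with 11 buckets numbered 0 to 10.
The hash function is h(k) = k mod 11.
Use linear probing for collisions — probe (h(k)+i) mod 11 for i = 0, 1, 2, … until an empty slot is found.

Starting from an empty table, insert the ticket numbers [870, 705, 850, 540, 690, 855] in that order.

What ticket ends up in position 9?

855

870: h=1 => slot 1
705: h=1, probe 1,2 => slot 2
850: h=3 => slot 3
540: h=1, probe 1,2,3,4 => slot 4
690: h=8 => slot 8
855: h=8, probe 8,9 => slot 9
Table: [-, 870, 705, 850, 540, -, -, -, 690, 855, -]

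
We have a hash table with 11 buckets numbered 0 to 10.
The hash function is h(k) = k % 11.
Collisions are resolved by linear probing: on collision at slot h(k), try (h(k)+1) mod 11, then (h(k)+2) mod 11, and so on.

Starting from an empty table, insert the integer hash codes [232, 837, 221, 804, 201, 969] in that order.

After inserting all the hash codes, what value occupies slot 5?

232: h=1 -> slot 1
837: h=1, probe 1,2 -> slot 2
221: h=1, probe 1,2,3 -> slot 3
804: h=1, probe 1,2,3,4 -> slot 4
201: h=3, probe 3,4,5 -> slot 5
969: h=1, probe 1,2,3,4,5,6 -> slot 6
Table: [_, 232, 837, 221, 804, 201, 969, _, _, _, _]

201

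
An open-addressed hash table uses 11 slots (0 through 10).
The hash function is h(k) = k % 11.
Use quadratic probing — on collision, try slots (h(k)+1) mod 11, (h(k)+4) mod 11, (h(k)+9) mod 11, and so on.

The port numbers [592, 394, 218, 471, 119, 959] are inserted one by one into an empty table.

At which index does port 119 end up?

3

592: h=9 => slot 9
394: h=9, probe 9,10 => slot 10
218: h=9, probe 9,10,2 => slot 2
471: h=9, probe 9,10,2,7 => slot 7
119: h=9, probe 9,10,2,7,3 => slot 3
959: h=2, probe 2,3,6 => slot 6
Table: [—, —, 218, 119, —, —, 959, 471, —, 592, 394]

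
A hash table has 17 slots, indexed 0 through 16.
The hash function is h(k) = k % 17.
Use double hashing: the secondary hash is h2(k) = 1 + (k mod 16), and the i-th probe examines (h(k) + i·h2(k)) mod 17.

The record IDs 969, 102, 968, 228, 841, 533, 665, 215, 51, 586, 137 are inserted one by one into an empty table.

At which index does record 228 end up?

Insert 969: h=0, slot 0 empty => index 0.
Insert 102: h=0, h2=7, slot 0 occupied => index 7.
Insert 968: h=16, slot 16 empty => index 16.
Insert 228: h=7, h2=5, slot 7 occupied => index 12.
Insert 841: h=8, slot 8 empty => index 8.
Insert 533: h=6, slot 6 empty => index 6.
Insert 665: h=2, slot 2 empty => index 2.
Insert 215: h=11, slot 11 empty => index 11.
Insert 51: h=0, h2=4, slot 0 occupied => index 4.
Insert 586: h=8, h2=11, slots 8,2 occupied => index 13.
Insert 137: h=1, slot 1 empty => index 1.
Table: [969, 137, 665, ., 51, ., 533, 102, 841, ., ., 215, 228, 586, ., ., 968]

12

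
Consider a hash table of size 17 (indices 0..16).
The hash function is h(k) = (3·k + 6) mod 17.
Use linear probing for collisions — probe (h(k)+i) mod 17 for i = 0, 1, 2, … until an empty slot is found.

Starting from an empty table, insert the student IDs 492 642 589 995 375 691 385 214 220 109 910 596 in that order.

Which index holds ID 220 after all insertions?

492 hashes to 3; slot 3 is free -> place at 3.
642 hashes to 11; slot 11 is free -> place at 11.
589 hashes to 5; slot 5 is free -> place at 5.
995 hashes to 16; slot 16 is free -> place at 16.
375 hashes to 9; slot 9 is free -> place at 9.
691 hashes to 5; 5 taken -> place at 6.
385 hashes to 5; 5,6 taken -> place at 7.
214 hashes to 2; slot 2 is free -> place at 2.
220 hashes to 3; 3 taken -> place at 4.
109 hashes to 10; slot 10 is free -> place at 10.
910 hashes to 16; 16 taken -> place at 0.
596 hashes to 9; 9,10,11 taken -> place at 12.
Table: [910, _, 214, 492, 220, 589, 691, 385, _, 375, 109, 642, 596, _, _, _, 995]

4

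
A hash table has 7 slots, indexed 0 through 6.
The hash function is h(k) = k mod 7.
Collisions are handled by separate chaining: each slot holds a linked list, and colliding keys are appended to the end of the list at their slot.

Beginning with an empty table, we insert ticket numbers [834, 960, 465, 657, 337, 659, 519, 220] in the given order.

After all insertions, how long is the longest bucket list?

5

Insert 834: h=1, bucket 1 empty -> new chain.
Insert 960: h=1, bucket 1 nonempty -> append to chain.
Insert 465: h=3, bucket 3 empty -> new chain.
Insert 657: h=6, bucket 6 empty -> new chain.
Insert 337: h=1, bucket 1 nonempty -> append to chain.
Insert 659: h=1, bucket 1 nonempty -> append to chain.
Insert 519: h=1, bucket 1 nonempty -> append to chain.
Insert 220: h=3, bucket 3 nonempty -> append to chain.
Final buckets:
0: -
1: 834 -> 960 -> 337 -> 659 -> 519
2: -
3: 465 -> 220
4: -
5: -
6: 657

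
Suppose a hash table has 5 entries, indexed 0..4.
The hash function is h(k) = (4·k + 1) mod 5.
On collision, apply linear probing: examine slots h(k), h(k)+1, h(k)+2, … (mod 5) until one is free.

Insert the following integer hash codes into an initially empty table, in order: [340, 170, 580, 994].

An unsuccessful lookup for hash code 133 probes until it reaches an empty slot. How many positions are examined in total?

340: h=1 => slot 1
170: h=1, probe 1,2 => slot 2
580: h=1, probe 1,2,3 => slot 3
994: h=2, probe 2,3,4 => slot 4
Table: [—, 340, 170, 580, 994]
Lookup 133: h=3, probe 3,4,0 → slot 0 empty, not found.

3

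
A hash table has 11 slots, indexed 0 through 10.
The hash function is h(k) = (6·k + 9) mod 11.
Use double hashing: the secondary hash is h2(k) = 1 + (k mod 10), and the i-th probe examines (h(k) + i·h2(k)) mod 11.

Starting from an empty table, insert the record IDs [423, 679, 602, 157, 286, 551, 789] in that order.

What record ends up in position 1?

789

Insert 423: h=6, slot 6 empty → index 6.
Insert 679: h=2, slot 2 empty → index 2.
Insert 602: h=2, h2=3, slot 2 occupied → index 5.
Insert 157: h=5, h2=8, slots 5,2 occupied → index 10.
Insert 286: h=9, slot 9 empty → index 9.
Insert 551: h=4, slot 4 empty → index 4.
Insert 789: h=2, h2=10, slot 2 occupied → index 1.
Table: [—, 789, 679, —, 551, 602, 423, —, —, 286, 157]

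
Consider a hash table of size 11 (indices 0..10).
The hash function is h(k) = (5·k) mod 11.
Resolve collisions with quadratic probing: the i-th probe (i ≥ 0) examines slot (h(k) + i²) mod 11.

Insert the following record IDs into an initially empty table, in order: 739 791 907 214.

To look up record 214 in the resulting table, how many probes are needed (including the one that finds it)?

2

Insert 739: h=10, slot 10 empty -> index 10.
Insert 791: h=6, slot 6 empty -> index 6.
Insert 907: h=3, slot 3 empty -> index 3.
Insert 214: h=3, slot 3 occupied -> index 4.
Table: [—, —, —, 907, 214, —, 791, —, —, —, 739]
Lookup 214: h=3, probe 3,4 → found at 4.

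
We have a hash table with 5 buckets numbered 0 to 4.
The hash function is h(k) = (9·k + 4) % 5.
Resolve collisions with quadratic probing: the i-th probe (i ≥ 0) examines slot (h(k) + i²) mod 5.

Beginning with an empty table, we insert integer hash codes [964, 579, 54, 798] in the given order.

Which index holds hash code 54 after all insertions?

4

964 hashes to 0; slot 0 is free => place at 0.
579 hashes to 0; 0 taken => place at 1.
54 hashes to 0; 0,1 taken => place at 4.
798 hashes to 1; 1 taken => place at 2.
Table: [964, 579, 798, ∅, 54]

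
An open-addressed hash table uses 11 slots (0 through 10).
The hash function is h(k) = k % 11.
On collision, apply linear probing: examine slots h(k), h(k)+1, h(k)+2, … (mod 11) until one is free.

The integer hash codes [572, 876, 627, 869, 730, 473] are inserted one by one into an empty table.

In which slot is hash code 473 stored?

572 hashes to 0; slot 0 is free → place at 0.
876 hashes to 7; slot 7 is free → place at 7.
627 hashes to 0; 0 taken → place at 1.
869 hashes to 0; 0,1 taken → place at 2.
730 hashes to 4; slot 4 is free → place at 4.
473 hashes to 0; 0,1,2 taken → place at 3.
Table: [572, 627, 869, 473, 730, —, —, 876, —, —, —]

3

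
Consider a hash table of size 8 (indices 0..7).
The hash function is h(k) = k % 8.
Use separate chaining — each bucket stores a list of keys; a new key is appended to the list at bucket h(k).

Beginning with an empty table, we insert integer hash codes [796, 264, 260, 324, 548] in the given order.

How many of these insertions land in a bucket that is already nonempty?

3

796 -> bucket 4
264 -> bucket 0
260 -> bucket 4 (collision)
324 -> bucket 4 (collision)
548 -> bucket 4 (collision)
Final buckets:
0: 264
1: ∅
2: ∅
3: ∅
4: 796 -> 260 -> 324 -> 548
5: ∅
6: ∅
7: ∅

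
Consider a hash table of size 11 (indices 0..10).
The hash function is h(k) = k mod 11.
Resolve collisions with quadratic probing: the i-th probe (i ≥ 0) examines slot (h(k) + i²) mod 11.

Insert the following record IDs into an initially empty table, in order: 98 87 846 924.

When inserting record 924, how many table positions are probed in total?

98 hashes to 10; slot 10 is free -> place at 10.
87 hashes to 10; 10 taken -> place at 0.
846 hashes to 10; 10,0 taken -> place at 3.
924 hashes to 0; 0 taken -> place at 1.
Table: [87, 924, —, 846, —, —, —, —, —, —, 98]

2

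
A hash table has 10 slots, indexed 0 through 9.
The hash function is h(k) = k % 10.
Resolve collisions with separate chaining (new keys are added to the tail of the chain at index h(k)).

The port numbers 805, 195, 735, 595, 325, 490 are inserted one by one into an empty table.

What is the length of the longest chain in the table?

5

805 → bucket 5
195 → bucket 5 (collision)
735 → bucket 5 (collision)
595 → bucket 5 (collision)
325 → bucket 5 (collision)
490 → bucket 0
Final buckets:
0: 490
1: _
2: _
3: _
4: _
5: 805 -> 195 -> 735 -> 595 -> 325
6: _
7: _
8: _
9: _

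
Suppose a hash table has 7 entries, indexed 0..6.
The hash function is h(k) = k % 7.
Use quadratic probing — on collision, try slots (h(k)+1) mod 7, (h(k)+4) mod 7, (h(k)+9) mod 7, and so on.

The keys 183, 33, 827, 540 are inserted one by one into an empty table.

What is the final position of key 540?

Insert 183: h=1, slot 1 empty => index 1.
Insert 33: h=5, slot 5 empty => index 5.
Insert 827: h=1, slot 1 occupied => index 2.
Insert 540: h=1, slots 1,2,5 occupied => index 3.
Table: [., 183, 827, 540, ., 33, .]

3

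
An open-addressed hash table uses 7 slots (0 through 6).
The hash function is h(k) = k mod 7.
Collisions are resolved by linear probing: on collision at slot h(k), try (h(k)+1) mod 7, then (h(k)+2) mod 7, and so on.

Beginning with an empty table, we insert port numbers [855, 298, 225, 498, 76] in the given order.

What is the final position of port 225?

Insert 855: h=1, slot 1 empty → index 1.
Insert 298: h=4, slot 4 empty → index 4.
Insert 225: h=1, slot 1 occupied → index 2.
Insert 498: h=1, slots 1,2 occupied → index 3.
Insert 76: h=6, slot 6 empty → index 6.
Table: [∅, 855, 225, 498, 298, ∅, 76]

2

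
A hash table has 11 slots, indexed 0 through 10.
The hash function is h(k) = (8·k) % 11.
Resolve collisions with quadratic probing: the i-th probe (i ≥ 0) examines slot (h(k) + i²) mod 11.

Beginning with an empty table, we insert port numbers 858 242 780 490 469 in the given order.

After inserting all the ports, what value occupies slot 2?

Insert 858: h=0, slot 0 empty => index 0.
Insert 242: h=0, slot 0 occupied => index 1.
Insert 780: h=3, slot 3 empty => index 3.
Insert 490: h=4, slot 4 empty => index 4.
Insert 469: h=1, slot 1 occupied => index 2.
Table: [858, 242, 469, 780, 490, —, —, —, —, —, —]

469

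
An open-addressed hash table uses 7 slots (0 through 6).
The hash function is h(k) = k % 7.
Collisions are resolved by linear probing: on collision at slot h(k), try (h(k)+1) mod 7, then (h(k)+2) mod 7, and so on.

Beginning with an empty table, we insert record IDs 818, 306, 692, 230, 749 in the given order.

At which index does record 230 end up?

1

818 hashes to 6; slot 6 is free → place at 6.
306 hashes to 5; slot 5 is free → place at 5.
692 hashes to 6; 6 taken → place at 0.
230 hashes to 6; 6,0 taken → place at 1.
749 hashes to 0; 0,1 taken → place at 2.
Table: [692, 230, 749, —, —, 306, 818]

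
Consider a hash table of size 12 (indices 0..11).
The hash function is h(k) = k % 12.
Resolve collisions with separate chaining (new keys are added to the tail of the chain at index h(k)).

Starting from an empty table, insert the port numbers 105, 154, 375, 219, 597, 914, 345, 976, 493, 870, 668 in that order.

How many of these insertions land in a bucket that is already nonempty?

3

Insert 105: h=9, bucket 9 empty -> new chain.
Insert 154: h=10, bucket 10 empty -> new chain.
Insert 375: h=3, bucket 3 empty -> new chain.
Insert 219: h=3, bucket 3 nonempty -> append to chain.
Insert 597: h=9, bucket 9 nonempty -> append to chain.
Insert 914: h=2, bucket 2 empty -> new chain.
Insert 345: h=9, bucket 9 nonempty -> append to chain.
Insert 976: h=4, bucket 4 empty -> new chain.
Insert 493: h=1, bucket 1 empty -> new chain.
Insert 870: h=6, bucket 6 empty -> new chain.
Insert 668: h=8, bucket 8 empty -> new chain.
Final buckets:
0: _
1: 493
2: 914
3: 375 -> 219
4: 976
5: _
6: 870
7: _
8: 668
9: 105 -> 597 -> 345
10: 154
11: _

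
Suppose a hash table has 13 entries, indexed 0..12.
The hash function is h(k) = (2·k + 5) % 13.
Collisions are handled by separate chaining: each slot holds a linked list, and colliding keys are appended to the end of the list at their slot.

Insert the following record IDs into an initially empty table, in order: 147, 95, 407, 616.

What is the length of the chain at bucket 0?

3

Insert 147: h=0, bucket 0 empty → new chain.
Insert 95: h=0, bucket 0 nonempty → append to chain.
Insert 407: h=0, bucket 0 nonempty → append to chain.
Insert 616: h=2, bucket 2 empty → new chain.
Final buckets:
0: 147 -> 95 -> 407
1: —
2: 616
3: —
4: —
5: —
6: —
7: —
8: —
9: —
10: —
11: —
12: —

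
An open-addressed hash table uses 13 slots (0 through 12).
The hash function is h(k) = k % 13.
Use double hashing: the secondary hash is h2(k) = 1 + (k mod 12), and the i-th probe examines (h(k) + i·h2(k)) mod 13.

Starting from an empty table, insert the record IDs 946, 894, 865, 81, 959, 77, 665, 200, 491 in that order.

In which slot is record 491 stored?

8

946 hashes to 10; slot 10 is free → place at 10.
894 hashes to 10, h2=7; 10 taken → place at 4.
865 hashes to 7; slot 7 is free → place at 7.
81 hashes to 3; slot 3 is free → place at 3.
959 hashes to 10, h2=12; 10 taken → place at 9.
77 hashes to 12; slot 12 is free → place at 12.
665 hashes to 2; slot 2 is free → place at 2.
200 hashes to 5; slot 5 is free → place at 5.
491 hashes to 10, h2=12; 10,9 taken → place at 8.
Table: [∅, ∅, 665, 81, 894, 200, ∅, 865, 491, 959, 946, ∅, 77]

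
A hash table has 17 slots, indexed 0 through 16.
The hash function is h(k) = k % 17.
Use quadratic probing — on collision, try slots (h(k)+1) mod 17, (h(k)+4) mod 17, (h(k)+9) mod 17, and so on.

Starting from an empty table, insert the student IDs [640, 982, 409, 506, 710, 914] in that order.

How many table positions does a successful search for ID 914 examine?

640: h=11 -> slot 11
982: h=13 -> slot 13
409: h=1 -> slot 1
506: h=13, probe 13,14 -> slot 14
710: h=13, probe 13,14,0 -> slot 0
914: h=13, probe 13,14,0,5 -> slot 5
Table: [710, 409, —, —, —, 914, —, —, —, —, —, 640, —, 982, 506, —, —]
Lookup 914: h=13, probe 13,14,0,5 → found at 5.

4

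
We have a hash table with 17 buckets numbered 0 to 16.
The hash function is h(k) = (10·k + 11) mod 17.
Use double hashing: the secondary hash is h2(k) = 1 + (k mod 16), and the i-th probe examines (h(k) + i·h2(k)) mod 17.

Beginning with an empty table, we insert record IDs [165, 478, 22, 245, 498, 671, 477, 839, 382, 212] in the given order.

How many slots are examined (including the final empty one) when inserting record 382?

3

Insert 165: h=12, slot 12 empty → index 12.
Insert 478: h=14, slot 14 empty → index 14.
Insert 22: h=10, slot 10 empty → index 10.
Insert 245: h=13, slot 13 empty → index 13.
Insert 498: h=10, h2=3, slots 10,13 occupied → index 16.
Insert 671: h=6, slot 6 empty → index 6.
Insert 477: h=4, slot 4 empty → index 4.
Insert 839: h=3, slot 3 empty → index 3.
Insert 382: h=6, h2=15, slots 6,4 occupied → index 2.
Insert 212: h=6, h2=5, slot 6 occupied → index 11.
Table: [_, _, 382, 839, 477, _, 671, _, _, _, 22, 212, 165, 245, 478, _, 498]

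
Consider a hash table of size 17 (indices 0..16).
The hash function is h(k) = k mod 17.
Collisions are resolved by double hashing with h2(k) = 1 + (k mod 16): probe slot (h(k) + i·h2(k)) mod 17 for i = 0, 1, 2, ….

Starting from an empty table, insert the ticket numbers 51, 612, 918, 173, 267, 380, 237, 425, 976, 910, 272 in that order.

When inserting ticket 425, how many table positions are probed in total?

51 hashes to 0; slot 0 is free → place at 0.
612 hashes to 0, h2=5; 0 taken → place at 5.
918 hashes to 0, h2=7; 0 taken → place at 7.
173 hashes to 3; slot 3 is free → place at 3.
267 hashes to 12; slot 12 is free → place at 12.
380 hashes to 6; slot 6 is free → place at 6.
237 hashes to 16; slot 16 is free → place at 16.
425 hashes to 0, h2=10; 0 taken → place at 10.
976 hashes to 7, h2=1; 7 taken → place at 8.
910 hashes to 9; slot 9 is free → place at 9.
272 hashes to 0, h2=1; 0 taken → place at 1.
Table: [51, 272, ., 173, ., 612, 380, 918, 976, 910, 425, ., 267, ., ., ., 237]

2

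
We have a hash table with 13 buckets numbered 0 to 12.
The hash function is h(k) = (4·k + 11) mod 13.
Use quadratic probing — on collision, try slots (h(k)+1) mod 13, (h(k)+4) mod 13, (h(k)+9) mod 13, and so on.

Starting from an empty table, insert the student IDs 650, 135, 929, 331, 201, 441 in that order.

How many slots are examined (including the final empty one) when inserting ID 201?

3

Insert 650: h=11, slot 11 empty -> index 11.
Insert 135: h=5, slot 5 empty -> index 5.
Insert 929: h=9, slot 9 empty -> index 9.
Insert 331: h=9, slot 9 occupied -> index 10.
Insert 201: h=9, slots 9,10 occupied -> index 0.
Insert 441: h=7, slot 7 empty -> index 7.
Table: [201, -, -, -, -, 135, -, 441, -, 929, 331, 650, -]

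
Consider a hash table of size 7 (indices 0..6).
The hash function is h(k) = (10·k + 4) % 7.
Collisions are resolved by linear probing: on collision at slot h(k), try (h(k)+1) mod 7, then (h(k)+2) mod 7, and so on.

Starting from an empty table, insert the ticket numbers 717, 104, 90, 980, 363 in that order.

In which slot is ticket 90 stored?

Insert 717: h=6, slot 6 empty → index 6.
Insert 104: h=1, slot 1 empty → index 1.
Insert 90: h=1, slot 1 occupied → index 2.
Insert 980: h=4, slot 4 empty → index 4.
Insert 363: h=1, slots 1,2 occupied → index 3.
Table: [-, 104, 90, 363, 980, -, 717]

2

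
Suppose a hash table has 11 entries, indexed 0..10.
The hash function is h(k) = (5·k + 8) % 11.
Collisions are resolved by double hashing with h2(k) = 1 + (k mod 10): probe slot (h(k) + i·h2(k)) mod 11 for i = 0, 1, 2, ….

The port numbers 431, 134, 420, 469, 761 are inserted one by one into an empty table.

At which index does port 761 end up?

Insert 431: h=7, slot 7 empty -> index 7.
Insert 134: h=7, h2=5, slot 7 occupied -> index 1.
Insert 420: h=7, h2=1, slot 7 occupied -> index 8.
Insert 469: h=10, slot 10 empty -> index 10.
Insert 761: h=7, h2=2, slot 7 occupied -> index 9.
Table: [∅, 134, ∅, ∅, ∅, ∅, ∅, 431, 420, 761, 469]

9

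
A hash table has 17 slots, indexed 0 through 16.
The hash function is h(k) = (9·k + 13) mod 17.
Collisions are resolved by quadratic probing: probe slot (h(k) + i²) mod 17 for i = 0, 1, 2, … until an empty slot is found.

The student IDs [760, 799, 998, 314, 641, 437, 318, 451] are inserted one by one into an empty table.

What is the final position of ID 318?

1

760 hashes to 2; slot 2 is free -> place at 2.
799 hashes to 13; slot 13 is free -> place at 13.
998 hashes to 2; 2 taken -> place at 3.
314 hashes to 0; slot 0 is free -> place at 0.
641 hashes to 2; 2,3 taken -> place at 6.
437 hashes to 2; 2,3,6 taken -> place at 11.
318 hashes to 2; 2,3,6,11 taken -> place at 1.
451 hashes to 9; slot 9 is free -> place at 9.
Table: [314, 318, 760, 998, -, -, 641, -, -, 451, -, 437, -, 799, -, -, -]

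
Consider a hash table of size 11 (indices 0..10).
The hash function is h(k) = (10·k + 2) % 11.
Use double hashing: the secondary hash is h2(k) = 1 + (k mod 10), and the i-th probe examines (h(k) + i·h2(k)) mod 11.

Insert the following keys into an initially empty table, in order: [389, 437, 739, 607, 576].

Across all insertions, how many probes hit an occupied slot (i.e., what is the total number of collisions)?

389: h=9 -> slot 9
437: h=5 -> slot 5
739: h=0 -> slot 0
607: h=0, h2=8, probe 0,8 -> slot 8
576: h=9, h2=7, probe 9,5,1 -> slot 1
Table: [739, 576, ., ., ., 437, ., ., 607, 389, .]

3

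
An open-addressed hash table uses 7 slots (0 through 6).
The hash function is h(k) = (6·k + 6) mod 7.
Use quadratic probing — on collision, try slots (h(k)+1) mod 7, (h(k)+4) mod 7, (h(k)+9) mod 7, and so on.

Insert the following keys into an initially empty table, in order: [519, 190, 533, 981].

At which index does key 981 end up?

0

519 hashes to 5; slot 5 is free → place at 5.
190 hashes to 5; 5 taken → place at 6.
533 hashes to 5; 5,6 taken → place at 2.
981 hashes to 5; 5,6,2 taken → place at 0.
Table: [981, _, 533, _, _, 519, 190]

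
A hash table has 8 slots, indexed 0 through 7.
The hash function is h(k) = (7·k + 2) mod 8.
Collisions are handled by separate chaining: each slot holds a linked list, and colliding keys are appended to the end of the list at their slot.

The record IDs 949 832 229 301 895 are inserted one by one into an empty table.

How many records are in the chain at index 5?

3

Insert 949: h=5, bucket 5 empty -> new chain.
Insert 832: h=2, bucket 2 empty -> new chain.
Insert 229: h=5, bucket 5 nonempty -> append to chain.
Insert 301: h=5, bucket 5 nonempty -> append to chain.
Insert 895: h=3, bucket 3 empty -> new chain.
Final buckets:
0: .
1: .
2: 832
3: 895
4: .
5: 949 -> 229 -> 301
6: .
7: .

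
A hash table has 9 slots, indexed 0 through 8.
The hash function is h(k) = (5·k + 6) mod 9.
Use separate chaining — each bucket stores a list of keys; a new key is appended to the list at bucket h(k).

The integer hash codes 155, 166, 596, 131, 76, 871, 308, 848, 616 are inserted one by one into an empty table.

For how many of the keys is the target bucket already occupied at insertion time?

5

155 → bucket 7
166 → bucket 8
596 → bucket 7 (collision)
131 → bucket 4
76 → bucket 8 (collision)
871 → bucket 5
308 → bucket 7 (collision)
848 → bucket 7 (collision)
616 → bucket 8 (collision)
Final buckets:
0: ∅
1: ∅
2: ∅
3: ∅
4: 131
5: 871
6: ∅
7: 155 -> 596 -> 308 -> 848
8: 166 -> 76 -> 616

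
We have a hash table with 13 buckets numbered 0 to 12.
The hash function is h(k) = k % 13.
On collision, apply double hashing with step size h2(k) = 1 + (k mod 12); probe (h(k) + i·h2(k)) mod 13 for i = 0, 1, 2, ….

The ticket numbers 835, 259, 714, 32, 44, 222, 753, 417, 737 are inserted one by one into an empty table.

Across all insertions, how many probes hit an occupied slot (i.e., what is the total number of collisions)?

6

835 hashes to 3; slot 3 is free → place at 3.
259 hashes to 12; slot 12 is free → place at 12.
714 hashes to 12, h2=7; 12 taken → place at 6.
32 hashes to 6, h2=9; 6 taken → place at 2.
44 hashes to 5; slot 5 is free → place at 5.
222 hashes to 1; slot 1 is free → place at 1.
753 hashes to 12, h2=10; 12 taken → place at 9.
417 hashes to 1, h2=10; 1 taken → place at 11.
737 hashes to 9, h2=6; 9,2 taken → place at 8.
Table: [∅, 222, 32, 835, ∅, 44, 714, ∅, 737, 753, ∅, 417, 259]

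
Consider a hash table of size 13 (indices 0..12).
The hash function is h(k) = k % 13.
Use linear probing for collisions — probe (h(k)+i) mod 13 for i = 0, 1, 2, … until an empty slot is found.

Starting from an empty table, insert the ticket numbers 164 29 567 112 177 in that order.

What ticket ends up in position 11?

Insert 164: h=8, slot 8 empty → index 8.
Insert 29: h=3, slot 3 empty → index 3.
Insert 567: h=8, slot 8 occupied → index 9.
Insert 112: h=8, slots 8,9 occupied → index 10.
Insert 177: h=8, slots 8,9,10 occupied → index 11.
Table: [., ., ., 29, ., ., ., ., 164, 567, 112, 177, .]

177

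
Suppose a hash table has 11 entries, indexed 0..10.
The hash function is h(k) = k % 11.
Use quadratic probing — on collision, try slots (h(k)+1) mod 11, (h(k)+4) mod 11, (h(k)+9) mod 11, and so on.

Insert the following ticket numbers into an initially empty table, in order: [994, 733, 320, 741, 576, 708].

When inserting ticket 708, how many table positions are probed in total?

994: h=4 -> slot 4
733: h=7 -> slot 7
320: h=1 -> slot 1
741: h=4, probe 4,5 -> slot 5
576: h=4, probe 4,5,8 -> slot 8
708: h=4, probe 4,5,8,2 -> slot 2
Table: [∅, 320, 708, ∅, 994, 741, ∅, 733, 576, ∅, ∅]

4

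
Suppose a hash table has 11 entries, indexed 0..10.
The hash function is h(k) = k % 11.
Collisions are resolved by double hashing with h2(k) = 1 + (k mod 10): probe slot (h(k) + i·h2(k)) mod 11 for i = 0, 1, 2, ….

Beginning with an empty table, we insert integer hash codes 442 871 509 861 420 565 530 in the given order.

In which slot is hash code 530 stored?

442 hashes to 2; slot 2 is free => place at 2.
871 hashes to 2, h2=2; 2 taken => place at 4.
509 hashes to 3; slot 3 is free => place at 3.
861 hashes to 3, h2=2; 3 taken => place at 5.
420 hashes to 2, h2=1; 2,3,4,5 taken => place at 6.
565 hashes to 4, h2=6; 4 taken => place at 10.
530 hashes to 2, h2=1; 2,3,4,5,6 taken => place at 7.
Table: [., ., 442, 509, 871, 861, 420, 530, ., ., 565]

7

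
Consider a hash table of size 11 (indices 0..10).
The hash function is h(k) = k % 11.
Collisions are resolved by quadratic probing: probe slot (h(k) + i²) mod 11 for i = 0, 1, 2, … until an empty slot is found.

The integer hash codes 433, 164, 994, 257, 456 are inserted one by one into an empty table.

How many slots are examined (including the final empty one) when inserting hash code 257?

3

Insert 433: h=4, slot 4 empty => index 4.
Insert 164: h=10, slot 10 empty => index 10.
Insert 994: h=4, slot 4 occupied => index 5.
Insert 257: h=4, slots 4,5 occupied => index 8.
Insert 456: h=5, slot 5 occupied => index 6.
Table: [—, —, —, —, 433, 994, 456, —, 257, —, 164]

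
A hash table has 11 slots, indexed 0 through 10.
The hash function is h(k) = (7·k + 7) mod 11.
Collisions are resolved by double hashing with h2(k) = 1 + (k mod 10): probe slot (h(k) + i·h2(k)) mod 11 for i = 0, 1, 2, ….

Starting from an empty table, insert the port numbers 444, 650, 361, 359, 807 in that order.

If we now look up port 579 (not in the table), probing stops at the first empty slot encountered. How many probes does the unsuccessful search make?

2

Insert 444: h=2, slot 2 empty -> index 2.
Insert 650: h=3, slot 3 empty -> index 3.
Insert 361: h=4, slot 4 empty -> index 4.
Insert 359: h=1, slot 1 empty -> index 1.
Insert 807: h=2, h2=8, slot 2 occupied -> index 10.
Table: [∅, 359, 444, 650, 361, ∅, ∅, ∅, ∅, ∅, 807]
Lookup 579: h=1, h2=10, probe 1,0 → slot 0 empty, not found.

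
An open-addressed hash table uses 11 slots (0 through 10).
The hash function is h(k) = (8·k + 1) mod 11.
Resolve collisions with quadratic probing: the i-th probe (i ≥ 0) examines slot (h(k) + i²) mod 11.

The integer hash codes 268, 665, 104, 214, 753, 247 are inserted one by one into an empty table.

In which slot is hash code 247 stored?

2

Insert 268: h=0, slot 0 empty → index 0.
Insert 665: h=8, slot 8 empty → index 8.
Insert 104: h=8, slot 8 occupied → index 9.
Insert 214: h=8, slots 8,9 occupied → index 1.
Insert 753: h=8, slots 8,9,1 occupied → index 6.
Insert 247: h=8, slots 8,9,1,6 occupied → index 2.
Table: [268, 214, 247, —, —, —, 753, —, 665, 104, —]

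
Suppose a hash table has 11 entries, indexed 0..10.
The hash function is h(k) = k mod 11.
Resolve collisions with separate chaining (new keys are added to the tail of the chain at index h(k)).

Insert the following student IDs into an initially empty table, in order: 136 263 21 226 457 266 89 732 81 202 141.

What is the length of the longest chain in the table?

3

Insert 136: h=4, bucket 4 empty → new chain.
Insert 263: h=10, bucket 10 empty → new chain.
Insert 21: h=10, bucket 10 nonempty → append to chain.
Insert 226: h=6, bucket 6 empty → new chain.
Insert 457: h=6, bucket 6 nonempty → append to chain.
Insert 266: h=2, bucket 2 empty → new chain.
Insert 89: h=1, bucket 1 empty → new chain.
Insert 732: h=6, bucket 6 nonempty → append to chain.
Insert 81: h=4, bucket 4 nonempty → append to chain.
Insert 202: h=4, bucket 4 nonempty → append to chain.
Insert 141: h=9, bucket 9 empty → new chain.
Final buckets:
0: ∅
1: 89
2: 266
3: ∅
4: 136 -> 81 -> 202
5: ∅
6: 226 -> 457 -> 732
7: ∅
8: ∅
9: 141
10: 263 -> 21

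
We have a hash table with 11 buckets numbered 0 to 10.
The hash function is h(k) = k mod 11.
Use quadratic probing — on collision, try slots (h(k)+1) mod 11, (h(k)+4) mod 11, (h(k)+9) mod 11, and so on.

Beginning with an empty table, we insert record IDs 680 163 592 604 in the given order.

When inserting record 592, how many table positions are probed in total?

3

Insert 680: h=9, slot 9 empty => index 9.
Insert 163: h=9, slot 9 occupied => index 10.
Insert 592: h=9, slots 9,10 occupied => index 2.
Insert 604: h=10, slot 10 occupied => index 0.
Table: [604, ., 592, ., ., ., ., ., ., 680, 163]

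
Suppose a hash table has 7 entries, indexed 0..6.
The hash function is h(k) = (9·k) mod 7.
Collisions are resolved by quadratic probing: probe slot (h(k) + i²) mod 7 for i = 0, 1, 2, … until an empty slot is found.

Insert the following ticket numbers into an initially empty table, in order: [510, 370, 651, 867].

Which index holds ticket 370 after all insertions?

510 hashes to 5; slot 5 is free → place at 5.
370 hashes to 5; 5 taken → place at 6.
651 hashes to 0; slot 0 is free → place at 0.
867 hashes to 5; 5,6 taken → place at 2.
Table: [651, —, 867, —, —, 510, 370]

6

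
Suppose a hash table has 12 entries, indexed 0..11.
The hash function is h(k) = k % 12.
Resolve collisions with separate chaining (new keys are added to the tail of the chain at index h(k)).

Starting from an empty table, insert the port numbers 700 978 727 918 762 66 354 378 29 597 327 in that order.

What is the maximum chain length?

Insert 700: h=4, bucket 4 empty → new chain.
Insert 978: h=6, bucket 6 empty → new chain.
Insert 727: h=7, bucket 7 empty → new chain.
Insert 918: h=6, bucket 6 nonempty → append to chain.
Insert 762: h=6, bucket 6 nonempty → append to chain.
Insert 66: h=6, bucket 6 nonempty → append to chain.
Insert 354: h=6, bucket 6 nonempty → append to chain.
Insert 378: h=6, bucket 6 nonempty → append to chain.
Insert 29: h=5, bucket 5 empty → new chain.
Insert 597: h=9, bucket 9 empty → new chain.
Insert 327: h=3, bucket 3 empty → new chain.
Final buckets:
0: -
1: -
2: -
3: 327
4: 700
5: 29
6: 978 -> 918 -> 762 -> 66 -> 354 -> 378
7: 727
8: -
9: 597
10: -
11: -

6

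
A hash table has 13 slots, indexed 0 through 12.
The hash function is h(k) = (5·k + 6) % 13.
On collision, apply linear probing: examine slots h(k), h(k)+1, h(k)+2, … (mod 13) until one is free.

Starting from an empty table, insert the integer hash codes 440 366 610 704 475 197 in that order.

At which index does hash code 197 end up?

Insert 440: h=9, slot 9 empty => index 9.
Insert 366: h=3, slot 3 empty => index 3.
Insert 610: h=1, slot 1 empty => index 1.
Insert 704: h=3, slot 3 occupied => index 4.
Insert 475: h=2, slot 2 empty => index 2.
Insert 197: h=3, slots 3,4 occupied => index 5.
Table: [-, 610, 475, 366, 704, 197, -, -, -, 440, -, -, -]

5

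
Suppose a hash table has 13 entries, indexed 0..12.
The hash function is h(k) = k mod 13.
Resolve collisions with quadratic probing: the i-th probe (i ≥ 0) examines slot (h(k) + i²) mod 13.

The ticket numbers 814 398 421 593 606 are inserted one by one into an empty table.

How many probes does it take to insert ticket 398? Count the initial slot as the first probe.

2

Insert 814: h=8, slot 8 empty → index 8.
Insert 398: h=8, slot 8 occupied → index 9.
Insert 421: h=5, slot 5 empty → index 5.
Insert 593: h=8, slots 8,9 occupied → index 12.
Insert 606: h=8, slots 8,9,12 occupied → index 4.
Table: [∅, ∅, ∅, ∅, 606, 421, ∅, ∅, 814, 398, ∅, ∅, 593]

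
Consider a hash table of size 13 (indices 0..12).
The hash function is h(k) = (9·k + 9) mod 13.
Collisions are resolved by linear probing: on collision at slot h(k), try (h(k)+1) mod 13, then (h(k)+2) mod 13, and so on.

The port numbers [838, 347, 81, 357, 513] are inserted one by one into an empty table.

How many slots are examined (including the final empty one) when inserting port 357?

3

838 hashes to 11; slot 11 is free → place at 11.
347 hashes to 12; slot 12 is free → place at 12.
81 hashes to 10; slot 10 is free → place at 10.
357 hashes to 11; 11,12 taken → place at 0.
513 hashes to 11; 11,12,0 taken → place at 1.
Table: [357, 513, _, _, _, _, _, _, _, _, 81, 838, 347]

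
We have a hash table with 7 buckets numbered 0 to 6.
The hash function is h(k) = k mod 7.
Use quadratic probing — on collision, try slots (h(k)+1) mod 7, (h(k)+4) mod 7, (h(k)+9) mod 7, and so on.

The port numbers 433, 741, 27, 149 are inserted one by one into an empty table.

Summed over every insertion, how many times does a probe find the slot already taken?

3

433: h=6 => slot 6
741: h=6, probe 6,0 => slot 0
27: h=6, probe 6,0,3 => slot 3
149: h=2 => slot 2
Table: [741, _, 149, 27, _, _, 433]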